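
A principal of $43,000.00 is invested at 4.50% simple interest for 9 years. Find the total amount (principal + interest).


Total amount formula: A = P(1 + rt) = P + P·r·t
Interest: I = P × r × t = $43,000.00 × 0.045 × 9 = $17,415.00
A = P + I = $43,000.00 + $17,415.00 = $60,415.00

A = P + I = P(1 + rt) = $60,415.00


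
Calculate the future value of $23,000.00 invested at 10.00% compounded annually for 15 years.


Compound interest formula: A = P(1 + r/n)^(nt)
A = $23,000.00 × (1 + 0.1/1)^(1 × 15)
Growth factor: (1 + 0.1/1)^15 = 4.1772482
A = $23,000.00 × 4.1772482
A = $96,076.71

A = P(1 + r/n)^(nt) = $96,076.71


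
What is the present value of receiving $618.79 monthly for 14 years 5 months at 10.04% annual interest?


Present value of an ordinary annuity: PV = PMT × (1 − (1 + r)^(−n)) / r
Monthly rate r = 0.1004/12 ≈ 0.00836667, n = 173
PV = $618.79 × (1 − (1 + 0.1004/12)^(−173)) / (0.1004/12)
PV = $618.79 × 91.243805
PV = $56,460.75

PV = PMT × (1-(1+r)^(-n))/r = $56,460.75


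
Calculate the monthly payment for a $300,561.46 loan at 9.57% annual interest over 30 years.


Loan payment formula: PMT = PV × r / (1 − (1 + r)^(−n))
Monthly rate r = 0.0957/12 = 0.007975, n = 360 months
Denominator: 1 − (1 + 0.0957/12)^(−360) = 0.942709
PMT = $300,561.46 × (0.0957/12) / 0.942709
PMT = $2,542.65 per month

PMT = PV × r / (1-(1+r)^(-n)) = $2,542.65/month


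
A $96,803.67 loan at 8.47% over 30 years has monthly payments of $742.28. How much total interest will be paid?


Total paid over the life of the loan = PMT × n.
Total paid = $742.28 × 360 = $267,220.80
Total interest = total paid − principal = $267,220.80 − $96,803.67 = $170,417.13

Total interest = (PMT × n) - PV = $170,417.13


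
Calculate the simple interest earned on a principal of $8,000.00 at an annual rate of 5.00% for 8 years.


Simple interest formula: I = P × r × t
I = $8,000.00 × 0.05 × 8
I = $3,200.00

I = P × r × t = $3,200.00


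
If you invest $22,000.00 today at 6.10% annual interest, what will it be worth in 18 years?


Future value formula: FV = PV × (1 + r)^t
FV = $22,000.00 × (1 + 0.061)^18
FV = $22,000.00 × 2.9031997
FV = $63,870.39

FV = PV × (1 + r)^t = $63,870.39


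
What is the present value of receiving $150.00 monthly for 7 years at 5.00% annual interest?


Present value of an ordinary annuity: PV = PMT × (1 − (1 + r)^(−n)) / r
Monthly rate r = 0.05/12 ≈ 0.00416667, n = 84
PV = $150.00 × (1 − (1 + 0.05/12)^(−84)) / (0.05/12)
PV = $150.00 × 70.751835
PV = $10,612.78

PV = PMT × (1-(1+r)^(-n))/r = $10,612.78


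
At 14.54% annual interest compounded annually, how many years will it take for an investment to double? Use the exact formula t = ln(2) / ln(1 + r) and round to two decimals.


Doubling condition: (1 + r)^t = 2
Take ln of both sides: t × ln(1 + r) = ln(2)
t = ln(2) / ln(1 + r)
t = 0.693147 / 0.135754
t = 5.11

t = ln(2) / ln(1 + r) = 5.11 years


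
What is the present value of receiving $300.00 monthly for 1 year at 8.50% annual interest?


Present value of an ordinary annuity: PV = PMT × (1 − (1 + r)^(−n)) / r
Monthly rate r = 0.085/12 ≈ 0.00708333, n = 12
PV = $300.00 × (1 − (1 + 0.085/12)^(−12)) / (0.085/12)
PV = $300.00 × 11.465289
PV = $3,439.59

PV = PMT × (1-(1+r)^(-n))/r = $3,439.59


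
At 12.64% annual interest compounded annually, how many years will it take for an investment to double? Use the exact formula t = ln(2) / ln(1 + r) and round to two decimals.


Doubling condition: (1 + r)^t = 2
Take ln of both sides: t × ln(1 + r) = ln(2)
t = ln(2) / ln(1 + r)
t = 0.693147 / 0.119027
t = 5.82

t = ln(2) / ln(1 + r) = 5.82 years


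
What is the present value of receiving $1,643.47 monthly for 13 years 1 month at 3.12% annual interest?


Present value of an ordinary annuity: PV = PMT × (1 − (1 + r)^(−n)) / r
Monthly rate r = 0.0312/12 = 0.0026, n = 157
PV = $1,643.47 × (1 − (1 + 0.0312/12)^(−157)) / (0.0312/12)
PV = $1,643.47 × 128.769928
PV = $211,629.51

PV = PMT × (1-(1+r)^(-n))/r = $211,629.51


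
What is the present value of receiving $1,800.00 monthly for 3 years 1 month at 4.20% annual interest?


Present value of an ordinary annuity: PV = PMT × (1 − (1 + r)^(−n)) / r
Monthly rate r = 0.042/12 = 0.0035, n = 37
PV = $1,800.00 × (1 − (1 + 0.042/12)^(−37)) / (0.042/12)
PV = $1,800.00 × 34.647644
PV = $62,365.76

PV = PMT × (1-(1+r)^(-n))/r = $62,365.76


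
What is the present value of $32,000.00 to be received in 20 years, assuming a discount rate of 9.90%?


Present value formula: PV = FV / (1 + r)^t
PV = $32,000.00 / (1 + 0.099)^20
PV = $32,000.00 / 6.606232
PV = $4,843.91

PV = FV / (1 + r)^t = $4,843.91


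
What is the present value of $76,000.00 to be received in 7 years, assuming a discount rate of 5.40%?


Present value formula: PV = FV / (1 + r)^t
PV = $76,000.00 / (1 + 0.054)^7
PV = $76,000.00 / 1.44505466
PV = $52,593.17

PV = FV / (1 + r)^t = $52,593.17


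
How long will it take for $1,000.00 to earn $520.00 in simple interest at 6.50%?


Rearrange the simple interest formula for t:
I = P × r × t  ⇒  t = I / (P × r)
t = $520.00 / ($1,000.00 × 0.065)
t = 8

t = I/(P×r) = 8 years


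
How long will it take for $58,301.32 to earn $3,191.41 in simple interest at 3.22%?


Rearrange the simple interest formula for t:
I = P × r × t  ⇒  t = I / (P × r)
t = $3,191.41 / ($58,301.32 × 0.0322)
t = 1.7

t = I/(P×r) = 1.7 years


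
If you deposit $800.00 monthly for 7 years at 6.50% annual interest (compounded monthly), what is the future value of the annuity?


Future value of an ordinary annuity: FV = PMT × ((1 + r)^n − 1) / r
Monthly rate r = 0.065/12 ≈ 0.00541667, n = 84
FV = $800.00 × ((1 + 0.065/12)^84 − 1) / (0.065/12)
FV = $800.00 × 106.013400
FV = $84,810.72

FV = PMT × ((1+r)^n - 1)/r = $84,810.72


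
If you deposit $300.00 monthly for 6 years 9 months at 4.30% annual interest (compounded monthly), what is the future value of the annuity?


Future value of an ordinary annuity: FV = PMT × ((1 + r)^n − 1) / r
Monthly rate r = 0.043/12 ≈ 0.00358333, n = 81
FV = $300.00 × ((1 + 0.043/12)^81 − 1) / (0.043/12)
FV = $300.00 × 93.786506
FV = $28,135.95

FV = PMT × ((1+r)^n - 1)/r = $28,135.95


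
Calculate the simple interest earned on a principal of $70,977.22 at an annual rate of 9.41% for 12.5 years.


Simple interest formula: I = P × r × t
I = $70,977.22 × 0.0941 × 12.5
I = $83,486.96

I = P × r × t = $83,486.96


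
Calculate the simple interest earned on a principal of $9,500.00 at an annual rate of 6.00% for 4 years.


Simple interest formula: I = P × r × t
I = $9,500.00 × 0.06 × 4
I = $2,280.00

I = P × r × t = $2,280.00


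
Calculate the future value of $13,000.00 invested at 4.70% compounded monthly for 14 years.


Compound interest formula: A = P(1 + r/n)^(nt)
A = $13,000.00 × (1 + 0.047/12)^(12 × 14)
Growth factor: (1 + 0.047/12)^168 = 1.9284465
A = $13,000.00 × 1.9284465
A = $25,069.80

A = P(1 + r/n)^(nt) = $25,069.80


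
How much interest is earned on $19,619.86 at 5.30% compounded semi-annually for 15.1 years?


Compound interest earned = final amount − principal.
A = P(1 + r/n)^(nt) = $19,619.86 × (1 + 0.053/2)^(2 × 15.1) = $43,225.13
Interest = A − P = $43,225.13 − $19,619.86 = $23,605.27

Interest = A - P = $23,605.27


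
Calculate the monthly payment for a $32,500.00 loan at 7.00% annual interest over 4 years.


Loan payment formula: PMT = PV × r / (1 − (1 + r)^(−n))
Monthly rate r = 0.07/12 ≈ 0.00583333, n = 48 months
Denominator: 1 − (1 + 0.07/12)^(−48) = 0.243601
PMT = $32,500.00 × (0.07/12) / 0.243601
PMT = $778.25 per month

PMT = PV × r / (1-(1+r)^(-n)) = $778.25/month


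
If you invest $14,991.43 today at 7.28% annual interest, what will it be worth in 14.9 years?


Future value formula: FV = PV × (1 + r)^t
FV = $14,991.43 × (1 + 0.0728)^14.9
FV = $14,991.43 × 2.849244
FV = $42,714.24

FV = PV × (1 + r)^t = $42,714.24


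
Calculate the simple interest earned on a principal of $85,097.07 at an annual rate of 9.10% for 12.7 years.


Simple interest formula: I = P × r × t
I = $85,097.07 × 0.091 × 12.7
I = $98,346.68

I = P × r × t = $98,346.68


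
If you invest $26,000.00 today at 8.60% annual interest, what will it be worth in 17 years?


Future value formula: FV = PV × (1 + r)^t
FV = $26,000.00 × (1 + 0.086)^17
FV = $26,000.00 × 4.065435
FV = $105,701.31

FV = PV × (1 + r)^t = $105,701.31


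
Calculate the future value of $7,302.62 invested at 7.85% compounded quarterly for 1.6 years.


Compound interest formula: A = P(1 + r/n)^(nt)
A = $7,302.62 × (1 + 0.0785/4)^(4 × 1.6)
Growth factor: (1 + 0.0785/4)^6.4 = 1.132450
A = $7,302.62 × 1.132450
A = $8,269.85

A = P(1 + r/n)^(nt) = $8,269.85


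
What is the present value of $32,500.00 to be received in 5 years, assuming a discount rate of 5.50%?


Present value formula: PV = FV / (1 + r)^t
PV = $32,500.00 / (1 + 0.055)^5
PV = $32,500.00 / 1.306960
PV = $24,866.87

PV = FV / (1 + r)^t = $24,866.87


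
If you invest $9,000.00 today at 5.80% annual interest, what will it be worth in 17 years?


Future value formula: FV = PV × (1 + r)^t
FV = $9,000.00 × (1 + 0.058)^17
FV = $9,000.00 × 2.607692
FV = $23,469.23

FV = PV × (1 + r)^t = $23,469.23


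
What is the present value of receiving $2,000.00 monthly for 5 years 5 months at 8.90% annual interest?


Present value of an ordinary annuity: PV = PMT × (1 − (1 + r)^(−n)) / r
Monthly rate r = 0.089/12 ≈ 0.00741667, n = 65
PV = $2,000.00 × (1 − (1 + 0.089/12)^(−65)) / (0.089/12)
PV = $2,000.00 × 51.425385
PV = $102,850.77

PV = PMT × (1-(1+r)^(-n))/r = $102,850.77


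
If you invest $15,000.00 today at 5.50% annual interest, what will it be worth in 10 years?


Future value formula: FV = PV × (1 + r)^t
FV = $15,000.00 × (1 + 0.055)^10
FV = $15,000.00 × 1.7081445
FV = $25,622.17

FV = PV × (1 + r)^t = $25,622.17


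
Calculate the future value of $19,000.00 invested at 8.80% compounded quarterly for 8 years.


Compound interest formula: A = P(1 + r/n)^(nt)
A = $19,000.00 × (1 + 0.088/4)^(4 × 8)
Growth factor: (1 + 0.088/4)^32 = 2.0064515
A = $19,000.00 × 2.0064515
A = $38,122.58

A = P(1 + r/n)^(nt) = $38,122.58


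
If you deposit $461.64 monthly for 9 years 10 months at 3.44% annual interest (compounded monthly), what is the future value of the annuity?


Future value of an ordinary annuity: FV = PMT × ((1 + r)^n − 1) / r
Monthly rate r = 0.0344/12 ≈ 0.00286667, n = 118
FV = $461.64 × ((1 + 0.0344/12)^118 − 1) / (0.0344/12)
FV = $461.64 × 140.175318
FV = $64,710.53

FV = PMT × ((1+r)^n - 1)/r = $64,710.53


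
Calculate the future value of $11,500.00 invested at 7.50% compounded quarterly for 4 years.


Compound interest formula: A = P(1 + r/n)^(nt)
A = $11,500.00 × (1 + 0.075/4)^(4 × 4)
Growth factor: (1 + 0.075/4)^16 = 1.346114
A = $11,500.00 × 1.346114
A = $15,480.31

A = P(1 + r/n)^(nt) = $15,480.31


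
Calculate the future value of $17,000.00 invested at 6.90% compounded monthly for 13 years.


Compound interest formula: A = P(1 + r/n)^(nt)
A = $17,000.00 × (1 + 0.069/12)^(12 × 13)
Growth factor: (1 + 0.069/12)^156 = 2.4459436
A = $17,000.00 × 2.4459436
A = $41,581.04

A = P(1 + r/n)^(nt) = $41,581.04


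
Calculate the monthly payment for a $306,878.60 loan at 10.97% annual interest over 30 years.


Loan payment formula: PMT = PV × r / (1 − (1 + r)^(−n))
Monthly rate r = 0.1097/12 ≈ 0.00914167, n = 360 months
Denominator: 1 − (1 + 0.1097/12)^(−360) = 0.962223
PMT = $306,878.60 × (0.1097/12) / 0.962223
PMT = $2,915.52 per month

PMT = PV × r / (1-(1+r)^(-n)) = $2,915.52/month


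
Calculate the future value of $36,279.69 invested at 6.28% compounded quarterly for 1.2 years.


Compound interest formula: A = P(1 + r/n)^(nt)
A = $36,279.69 × (1 + 0.0628/4)^(4 × 1.2)
Growth factor: (1 + 0.0628/4)^4.8 = 1.0776412
A = $36,279.69 × 1.0776412
A = $39,096.49

A = P(1 + r/n)^(nt) = $39,096.49


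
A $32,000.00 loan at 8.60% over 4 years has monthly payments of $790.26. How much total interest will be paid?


Total paid over the life of the loan = PMT × n.
Total paid = $790.26 × 48 = $37,932.48
Total interest = total paid − principal = $37,932.48 − $32,000.00 = $5,932.48

Total interest = (PMT × n) - PV = $5,932.48


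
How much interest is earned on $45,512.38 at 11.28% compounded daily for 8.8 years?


Compound interest earned = final amount − principal.
A = P(1 + r/n)^(nt) = $45,512.38 × (1 + 0.1128/365)^(365 × 8.8) = $122,789.44
Interest = A − P = $122,789.44 − $45,512.38 = $77,277.06

Interest = A - P = $77,277.06


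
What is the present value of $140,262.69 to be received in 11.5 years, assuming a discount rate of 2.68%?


Present value formula: PV = FV / (1 + r)^t
PV = $140,262.69 / (1 + 0.0268)^11.5
PV = $140,262.69 / 1.3554621
PV = $103,479.61

PV = FV / (1 + r)^t = $103,479.61


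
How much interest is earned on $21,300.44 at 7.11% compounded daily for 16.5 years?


Compound interest earned = final amount − principal.
A = P(1 + r/n)^(nt) = $21,300.44 × (1 + 0.0711/365)^(365 × 16.5) = $68,838.52
Interest = A − P = $68,838.52 − $21,300.44 = $47,538.08

Interest = A - P = $47,538.08


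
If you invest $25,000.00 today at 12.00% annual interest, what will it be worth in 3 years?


Future value formula: FV = PV × (1 + r)^t
FV = $25,000.00 × (1 + 0.12)^3
FV = $25,000.00 × 1.404928
FV = $35,123.20

FV = PV × (1 + r)^t = $35,123.20


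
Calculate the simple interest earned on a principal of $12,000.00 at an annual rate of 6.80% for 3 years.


Simple interest formula: I = P × r × t
I = $12,000.00 × 0.068 × 3
I = $2,448.00

I = P × r × t = $2,448.00


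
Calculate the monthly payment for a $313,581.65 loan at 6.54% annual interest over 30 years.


Loan payment formula: PMT = PV × r / (1 − (1 + r)^(−n))
Monthly rate r = 0.0654/12 = 0.00545, n = 360 months
Denominator: 1 − (1 + 0.0654/12)^(−360) = 0.858672
PMT = $313,581.65 × (0.0654/12) / 0.858672
PMT = $1,990.31 per month

PMT = PV × r / (1-(1+r)^(-n)) = $1,990.31/month


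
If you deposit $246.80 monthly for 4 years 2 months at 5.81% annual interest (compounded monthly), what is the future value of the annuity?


Future value of an ordinary annuity: FV = PMT × ((1 + r)^n − 1) / r
Monthly rate r = 0.0581/12 ≈ 0.00484167, n = 50
FV = $246.80 × ((1 + 0.0581/12)^50 − 1) / (0.0581/12)
FV = $246.80 × 56.417846
FV = $13,923.92

FV = PMT × ((1+r)^n - 1)/r = $13,923.92


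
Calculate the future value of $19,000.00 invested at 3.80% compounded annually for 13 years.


Compound interest formula: A = P(1 + r/n)^(nt)
A = $19,000.00 × (1 + 0.038/1)^(1 × 13)
Growth factor: (1 + 0.038/1)^13 = 1.6239236
A = $19,000.00 × 1.6239236
A = $30,854.55

A = P(1 + r/n)^(nt) = $30,854.55


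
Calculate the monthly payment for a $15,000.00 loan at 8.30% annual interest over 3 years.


Loan payment formula: PMT = PV × r / (1 − (1 + r)^(−n))
Monthly rate r = 0.083/12 ≈ 0.00691667, n = 36 months
Denominator: 1 − (1 + 0.083/12)^(−36) = 0.219752
PMT = $15,000.00 × (0.083/12) / 0.219752
PMT = $472.12 per month

PMT = PV × r / (1-(1+r)^(-n)) = $472.12/month


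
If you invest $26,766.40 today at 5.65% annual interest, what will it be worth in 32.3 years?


Future value formula: FV = PV × (1 + r)^t
FV = $26,766.40 × (1 + 0.0565)^32.3
FV = $26,766.40 × 5.9018055
FV = $157,970.09

FV = PV × (1 + r)^t = $157,970.09


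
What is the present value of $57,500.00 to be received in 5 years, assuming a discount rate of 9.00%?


Present value formula: PV = FV / (1 + r)^t
PV = $57,500.00 / (1 + 0.09)^5
PV = $57,500.00 / 1.538624
PV = $37,371.05

PV = FV / (1 + r)^t = $37,371.05


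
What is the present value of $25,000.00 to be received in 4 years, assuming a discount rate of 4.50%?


Present value formula: PV = FV / (1 + r)^t
PV = $25,000.00 / (1 + 0.045)^4
PV = $25,000.00 / 1.192519
PV = $20,964.03

PV = FV / (1 + r)^t = $20,964.03


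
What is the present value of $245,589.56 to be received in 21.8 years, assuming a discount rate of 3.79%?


Present value formula: PV = FV / (1 + r)^t
PV = $245,589.56 / (1 + 0.0379)^21.8
PV = $245,589.56 / 2.2500396
PV = $109,148.99

PV = FV / (1 + r)^t = $109,148.99


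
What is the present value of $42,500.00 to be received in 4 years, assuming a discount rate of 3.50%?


Present value formula: PV = FV / (1 + r)^t
PV = $42,500.00 / (1 + 0.035)^4
PV = $42,500.00 / 1.147523
PV = $37,036.29

PV = FV / (1 + r)^t = $37,036.29


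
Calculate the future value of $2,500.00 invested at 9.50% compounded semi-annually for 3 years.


Compound interest formula: A = P(1 + r/n)^(nt)
A = $2,500.00 × (1 + 0.095/2)^(2 × 3)
Growth factor: (1 + 0.095/2)^6 = 1.321065
A = $2,500.00 × 1.321065
A = $3,302.66

A = P(1 + r/n)^(nt) = $3,302.66


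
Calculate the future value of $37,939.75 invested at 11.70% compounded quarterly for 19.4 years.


Compound interest formula: A = P(1 + r/n)^(nt)
A = $37,939.75 × (1 + 0.117/4)^(4 × 19.4)
Growth factor: (1 + 0.117/4)^77.6 = 9.367419
A = $37,939.75 × 9.367419
A = $355,397.54

A = P(1 + r/n)^(nt) = $355,397.54


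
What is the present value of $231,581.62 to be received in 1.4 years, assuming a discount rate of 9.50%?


Present value formula: PV = FV / (1 + r)^t
PV = $231,581.62 / (1 + 0.095)^1.4
PV = $231,581.62 / 1.1354807
PV = $203,950.29

PV = FV / (1 + r)^t = $203,950.29


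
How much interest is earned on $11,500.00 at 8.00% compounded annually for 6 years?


Compound interest earned = final amount − principal.
A = P(1 + r/n)^(nt) = $11,500.00 × (1 + 0.08/1)^(1 × 6) = $18,249.05
Interest = A − P = $18,249.05 − $11,500.00 = $6,749.05

Interest = A - P = $6,749.05


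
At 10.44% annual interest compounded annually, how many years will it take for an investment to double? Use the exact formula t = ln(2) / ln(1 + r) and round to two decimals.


Doubling condition: (1 + r)^t = 2
Take ln of both sides: t × ln(1 + r) = ln(2)
t = ln(2) / ln(1 + r)
t = 0.693147 / 0.099302
t = 6.98

t = ln(2) / ln(1 + r) = 6.98 years


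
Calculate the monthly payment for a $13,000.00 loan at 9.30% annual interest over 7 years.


Loan payment formula: PMT = PV × r / (1 − (1 + r)^(−n))
Monthly rate r = 0.093/12 = 0.00775, n = 84 months
Denominator: 1 − (1 + 0.093/12)^(−84) = 0.477166
PMT = $13,000.00 × (0.093/12) / 0.477166
PMT = $211.14 per month

PMT = PV × r / (1-(1+r)^(-n)) = $211.14/month


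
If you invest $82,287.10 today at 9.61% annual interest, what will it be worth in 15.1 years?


Future value formula: FV = PV × (1 + r)^t
FV = $82,287.10 × (1 + 0.0961)^15.1
FV = $82,287.10 × 3.99703254
FV = $328,904.22

FV = PV × (1 + r)^t = $328,904.22


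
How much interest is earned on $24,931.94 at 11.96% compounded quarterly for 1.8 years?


Compound interest earned = final amount − principal.
A = P(1 + r/n)^(nt) = $24,931.94 × (1 + 0.1196/4)^(4 × 1.8) = $30,823.40
Interest = A − P = $30,823.40 − $24,931.94 = $5,891.46

Interest = A - P = $5,891.46


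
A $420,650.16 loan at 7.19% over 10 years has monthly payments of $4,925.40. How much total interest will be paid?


Total paid over the life of the loan = PMT × n.
Total paid = $4,925.40 × 120 = $591,048.00
Total interest = total paid − principal = $591,048.00 − $420,650.16 = $170,397.84

Total interest = (PMT × n) - PV = $170,397.84


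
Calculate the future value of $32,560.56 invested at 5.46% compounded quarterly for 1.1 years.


Compound interest formula: A = P(1 + r/n)^(nt)
A = $32,560.56 × (1 + 0.0546/4)^(4 × 1.1)
Growth factor: (1 + 0.0546/4)^4.4 = 1.06146898
A = $32,560.56 × 1.06146898
A = $34,562.02

A = P(1 + r/n)^(nt) = $34,562.02


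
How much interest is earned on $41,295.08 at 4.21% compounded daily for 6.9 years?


Compound interest earned = final amount − principal.
A = P(1 + r/n)^(nt) = $41,295.08 × (1 + 0.0421/365)^(365 × 6.9) = $55,214.00
Interest = A − P = $55,214.00 − $41,295.08 = $13,918.92

Interest = A - P = $13,918.92


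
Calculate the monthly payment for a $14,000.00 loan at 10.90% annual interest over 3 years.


Loan payment formula: PMT = PV × r / (1 − (1 + r)^(−n))
Monthly rate r = 0.109/12 ≈ 0.00908333, n = 36 months
Denominator: 1 − (1 + 0.109/12)^(−36) = 0.277851
PMT = $14,000.00 × (0.109/12) / 0.277851
PMT = $457.68 per month

PMT = PV × r / (1-(1+r)^(-n)) = $457.68/month


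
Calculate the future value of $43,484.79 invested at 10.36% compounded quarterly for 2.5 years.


Compound interest formula: A = P(1 + r/n)^(nt)
A = $43,484.79 × (1 + 0.1036/4)^(4 × 2.5)
Growth factor: (1 + 0.1036/4)^10 = 1.2913688
A = $43,484.79 × 1.2913688
A = $56,154.90

A = P(1 + r/n)^(nt) = $56,154.90


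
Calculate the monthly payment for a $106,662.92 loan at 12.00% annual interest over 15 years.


Loan payment formula: PMT = PV × r / (1 − (1 + r)^(−n))
Monthly rate r = 0.12/12 = 0.01, n = 180 months
Denominator: 1 − (1 + 0.12/12)^(−180) = 0.833217
PMT = $106,662.92 × (0.12/12) / 0.833217
PMT = $1,280.13 per month

PMT = PV × r / (1-(1+r)^(-n)) = $1,280.13/month


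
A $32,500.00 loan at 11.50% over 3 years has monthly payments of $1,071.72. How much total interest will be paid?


Total paid over the life of the loan = PMT × n.
Total paid = $1,071.72 × 36 = $38,581.92
Total interest = total paid − principal = $38,581.92 − $32,500.00 = $6,081.92

Total interest = (PMT × n) - PV = $6,081.92


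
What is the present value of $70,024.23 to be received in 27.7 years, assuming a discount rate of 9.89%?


Present value formula: PV = FV / (1 + r)^t
PV = $70,024.23 / (1 + 0.0989)^27.7
PV = $70,024.23 / 13.631430
PV = $5,136.97

PV = FV / (1 + r)^t = $5,136.97


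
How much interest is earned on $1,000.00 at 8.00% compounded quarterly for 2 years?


Compound interest earned = final amount − principal.
A = P(1 + r/n)^(nt) = $1,000.00 × (1 + 0.08/4)^(4 × 2) = $1,171.66
Interest = A − P = $1,171.66 − $1,000.00 = $171.66

Interest = A - P = $171.66


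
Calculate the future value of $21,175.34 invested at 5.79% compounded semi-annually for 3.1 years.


Compound interest formula: A = P(1 + r/n)^(nt)
A = $21,175.34 × (1 + 0.0579/2)^(2 × 3.1)
Growth factor: (1 + 0.0579/2)^6.2 = 1.1935606
A = $21,175.34 × 1.1935606
A = $25,274.05

A = P(1 + r/n)^(nt) = $25,274.05


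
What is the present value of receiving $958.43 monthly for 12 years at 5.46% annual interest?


Present value of an ordinary annuity: PV = PMT × (1 − (1 + r)^(−n)) / r
Monthly rate r = 0.0546/12 = 0.00455, n = 144
PV = $958.43 × (1 − (1 + 0.0546/12)^(−144)) / (0.0546/12)
PV = $958.43 × 105.470212
PV = $101,085.82

PV = PMT × (1-(1+r)^(-n))/r = $101,085.82


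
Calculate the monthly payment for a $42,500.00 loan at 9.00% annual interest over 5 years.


Loan payment formula: PMT = PV × r / (1 − (1 + r)^(−n))
Monthly rate r = 0.09/12 = 0.0075, n = 60 months
Denominator: 1 − (1 + 0.09/12)^(−60) = 0.361300
PMT = $42,500.00 × (0.09/12) / 0.361300
PMT = $882.23 per month

PMT = PV × r / (1-(1+r)^(-n)) = $882.23/month


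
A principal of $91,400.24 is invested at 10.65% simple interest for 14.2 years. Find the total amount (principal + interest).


Total amount formula: A = P(1 + rt) = P + P·r·t
Interest: I = P × r × t = $91,400.24 × 0.1065 × 14.2 = $138,224.58
A = P + I = $91,400.24 + $138,224.58 = $229,624.82

A = P + I = P(1 + rt) = $229,624.82


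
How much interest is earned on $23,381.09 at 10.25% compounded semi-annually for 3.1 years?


Compound interest earned = final amount − principal.
A = P(1 + r/n)^(nt) = $23,381.09 × (1 + 0.1025/2)^(2 × 3.1) = $31,874.40
Interest = A − P = $31,874.40 − $23,381.09 = $8,493.31

Interest = A - P = $8,493.31


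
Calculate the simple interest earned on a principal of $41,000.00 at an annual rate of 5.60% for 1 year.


Simple interest formula: I = P × r × t
I = $41,000.00 × 0.056 × 1
I = $2,296.00

I = P × r × t = $2,296.00


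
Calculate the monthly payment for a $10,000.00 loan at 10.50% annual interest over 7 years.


Loan payment formula: PMT = PV × r / (1 − (1 + r)^(−n))
Monthly rate r = 0.105/12 = 0.00875, n = 84 months
Denominator: 1 − (1 + 0.105/12)^(−84) = 0.518959
PMT = $10,000.00 × (0.105/12) / 0.518959
PMT = $168.61 per month

PMT = PV × r / (1-(1+r)^(-n)) = $168.61/month


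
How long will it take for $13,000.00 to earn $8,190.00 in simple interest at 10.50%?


Rearrange the simple interest formula for t:
I = P × r × t  ⇒  t = I / (P × r)
t = $8,190.00 / ($13,000.00 × 0.105)
t = 6

t = I/(P×r) = 6 years


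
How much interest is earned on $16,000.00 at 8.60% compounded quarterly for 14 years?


Compound interest earned = final amount − principal.
A = P(1 + r/n)^(nt) = $16,000.00 × (1 + 0.086/4)^(4 × 14) = $52,658.53
Interest = A − P = $52,658.53 − $16,000.00 = $36,658.53

Interest = A - P = $36,658.53


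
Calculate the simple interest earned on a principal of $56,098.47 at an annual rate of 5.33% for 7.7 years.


Simple interest formula: I = P × r × t
I = $56,098.47 × 0.0533 × 7.7
I = $23,023.37

I = P × r × t = $23,023.37


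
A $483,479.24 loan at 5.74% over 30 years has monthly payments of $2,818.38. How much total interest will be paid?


Total paid over the life of the loan = PMT × n.
Total paid = $2,818.38 × 360 = $1,014,616.80
Total interest = total paid − principal = $1,014,616.80 − $483,479.24 = $531,137.56

Total interest = (PMT × n) - PV = $531,137.56


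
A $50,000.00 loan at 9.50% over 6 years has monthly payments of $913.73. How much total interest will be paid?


Total paid over the life of the loan = PMT × n.
Total paid = $913.73 × 72 = $65,788.56
Total interest = total paid − principal = $65,788.56 − $50,000.00 = $15,788.56

Total interest = (PMT × n) - PV = $15,788.56


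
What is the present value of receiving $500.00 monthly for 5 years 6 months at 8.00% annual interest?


Present value of an ordinary annuity: PV = PMT × (1 − (1 + r)^(−n)) / r
Monthly rate r = 0.08/12 ≈ 0.00666667, n = 66
PV = $500.00 × (1 − (1 + 0.08/12)^(−66)) / (0.08/12)
PV = $500.00 × 53.253372
PV = $26,626.69

PV = PMT × (1-(1+r)^(-n))/r = $26,626.69


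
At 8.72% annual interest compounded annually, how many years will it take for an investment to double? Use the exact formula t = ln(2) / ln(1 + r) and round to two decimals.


Doubling condition: (1 + r)^t = 2
Take ln of both sides: t × ln(1 + r) = ln(2)
t = ln(2) / ln(1 + r)
t = 0.693147 / 0.083606
t = 8.29

t = ln(2) / ln(1 + r) = 8.29 years


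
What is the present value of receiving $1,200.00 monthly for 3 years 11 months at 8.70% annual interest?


Present value of an ordinary annuity: PV = PMT × (1 − (1 + r)^(−n)) / r
Monthly rate r = 0.087/12 = 0.00725, n = 47
PV = $1,200.00 × (1 − (1 + 0.087/12)^(−47)) / (0.087/12)
PV = $1,200.00 × 39.708753
PV = $47,650.50

PV = PMT × (1-(1+r)^(-n))/r = $47,650.50


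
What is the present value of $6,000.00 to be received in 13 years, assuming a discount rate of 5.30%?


Present value formula: PV = FV / (1 + r)^t
PV = $6,000.00 / (1 + 0.053)^13
PV = $6,000.00 / 1.956901
PV = $3,066.07

PV = FV / (1 + r)^t = $3,066.07


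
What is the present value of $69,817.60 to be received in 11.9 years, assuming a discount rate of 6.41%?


Present value formula: PV = FV / (1 + r)^t
PV = $69,817.60 / (1 + 0.0641)^11.9
PV = $69,817.60 / 2.0945516
PV = $33,332.96

PV = FV / (1 + r)^t = $33,332.96


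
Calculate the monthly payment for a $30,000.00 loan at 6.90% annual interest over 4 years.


Loan payment formula: PMT = PV × r / (1 − (1 + r)^(−n))
Monthly rate r = 0.069/12 = 0.00575, n = 48 months
Denominator: 1 − (1 + 0.069/12)^(−48) = 0.240587
PMT = $30,000.00 × (0.069/12) / 0.240587
PMT = $717.00 per month

PMT = PV × r / (1-(1+r)^(-n)) = $717.00/month


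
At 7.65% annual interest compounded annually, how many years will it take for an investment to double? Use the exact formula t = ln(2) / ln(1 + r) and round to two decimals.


Doubling condition: (1 + r)^t = 2
Take ln of both sides: t × ln(1 + r) = ln(2)
t = ln(2) / ln(1 + r)
t = 0.693147 / 0.073715
t = 9.40

t = ln(2) / ln(1 + r) = 9.40 years


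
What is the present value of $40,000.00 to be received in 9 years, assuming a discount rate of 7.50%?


Present value formula: PV = FV / (1 + r)^t
PV = $40,000.00 / (1 + 0.075)^9
PV = $40,000.00 / 1.917239
PV = $20,863.34

PV = FV / (1 + r)^t = $20,863.34


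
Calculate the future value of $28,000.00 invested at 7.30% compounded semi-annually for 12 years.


Compound interest formula: A = P(1 + r/n)^(nt)
A = $28,000.00 × (1 + 0.073/2)^(2 × 12)
Growth factor: (1 + 0.073/2)^24 = 2.3640865
A = $28,000.00 × 2.3640865
A = $66,194.42

A = P(1 + r/n)^(nt) = $66,194.42


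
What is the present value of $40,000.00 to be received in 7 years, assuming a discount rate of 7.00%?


Present value formula: PV = FV / (1 + r)^t
PV = $40,000.00 / (1 + 0.07)^7
PV = $40,000.00 / 1.6057815
PV = $24,909.99

PV = FV / (1 + r)^t = $24,909.99


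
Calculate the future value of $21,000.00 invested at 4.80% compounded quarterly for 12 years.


Compound interest formula: A = P(1 + r/n)^(nt)
A = $21,000.00 × (1 + 0.048/4)^(4 × 12)
Growth factor: (1 + 0.048/4)^48 = 1.772820
A = $21,000.00 × 1.772820
A = $37,229.22

A = P(1 + r/n)^(nt) = $37,229.22


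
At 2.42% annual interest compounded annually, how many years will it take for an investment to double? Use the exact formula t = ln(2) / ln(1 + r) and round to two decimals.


Doubling condition: (1 + r)^t = 2
Take ln of both sides: t × ln(1 + r) = ln(2)
t = ln(2) / ln(1 + r)
t = 0.693147 / 0.023912
t = 28.99

t = ln(2) / ln(1 + r) = 28.99 years


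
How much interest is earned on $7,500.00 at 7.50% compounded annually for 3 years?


Compound interest earned = final amount − principal.
A = P(1 + r/n)^(nt) = $7,500.00 × (1 + 0.075/1)^(1 × 3) = $9,317.23
Interest = A − P = $9,317.23 − $7,500.00 = $1,817.23

Interest = A - P = $1,817.23


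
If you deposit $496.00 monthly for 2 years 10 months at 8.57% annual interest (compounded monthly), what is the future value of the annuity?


Future value of an ordinary annuity: FV = PMT × ((1 + r)^n − 1) / r
Monthly rate r = 0.0857/12 ≈ 0.00714167, n = 34
FV = $496.00 × ((1 + 0.0857/12)^34 − 1) / (0.0857/12)
FV = $496.00 × 38.329321
FV = $19,011.34

FV = PMT × ((1+r)^n - 1)/r = $19,011.34


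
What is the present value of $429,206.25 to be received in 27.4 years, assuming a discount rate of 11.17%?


Present value formula: PV = FV / (1 + r)^t
PV = $429,206.25 / (1 + 0.1117)^27.4
PV = $429,206.25 / 18.199539
PV = $23,583.36

PV = FV / (1 + r)^t = $23,583.36


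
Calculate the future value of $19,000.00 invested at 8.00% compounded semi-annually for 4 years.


Compound interest formula: A = P(1 + r/n)^(nt)
A = $19,000.00 × (1 + 0.08/2)^(2 × 4)
Growth factor: (1 + 0.08/2)^8 = 1.368569
A = $19,000.00 × 1.368569
A = $26,002.81

A = P(1 + r/n)^(nt) = $26,002.81


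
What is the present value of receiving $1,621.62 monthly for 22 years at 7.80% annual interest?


Present value of an ordinary annuity: PV = PMT × (1 − (1 + r)^(−n)) / r
Monthly rate r = 0.078/12 = 0.0065, n = 264
PV = $1,621.62 × (1 − (1 + 0.078/12)^(−264)) / (0.078/12)
PV = $1,621.62 × 126.033084
PV = $204,377.77

PV = PMT × (1-(1+r)^(-n))/r = $204,377.77


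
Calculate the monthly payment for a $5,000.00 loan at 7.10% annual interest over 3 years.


Loan payment formula: PMT = PV × r / (1 − (1 + r)^(−n))
Monthly rate r = 0.071/12 ≈ 0.00591667, n = 36 months
Denominator: 1 − (1 + 0.071/12)^(−36) = 0.191336
PMT = $5,000.00 × (0.071/12) / 0.191336
PMT = $154.61 per month

PMT = PV × r / (1-(1+r)^(-n)) = $154.61/month


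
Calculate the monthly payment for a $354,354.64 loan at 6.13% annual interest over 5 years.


Loan payment formula: PMT = PV × r / (1 − (1 + r)^(−n))
Monthly rate r = 0.0613/12 ≈ 0.00510833, n = 60 months
Denominator: 1 − (1 + 0.0613/12)^(−60) = 0.263407
PMT = $354,354.64 × (0.0613/12) / 0.263407
PMT = $6,872.11 per month

PMT = PV × r / (1-(1+r)^(-n)) = $6,872.11/month


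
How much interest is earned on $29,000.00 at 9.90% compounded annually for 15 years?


Compound interest earned = final amount − principal.
A = P(1 + r/n)^(nt) = $29,000.00 × (1 + 0.099/1)^(1 × 15) = $119,498.76
Interest = A − P = $119,498.76 − $29,000.00 = $90,498.76

Interest = A - P = $90,498.76


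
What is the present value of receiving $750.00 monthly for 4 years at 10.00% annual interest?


Present value of an ordinary annuity: PV = PMT × (1 − (1 + r)^(−n)) / r
Monthly rate r = 0.1/12 ≈ 0.00833333, n = 48
PV = $750.00 × (1 − (1 + 0.1/12)^(−48)) / (0.1/12)
PV = $750.00 × 39.428160
PV = $29,571.12

PV = PMT × (1-(1+r)^(-n))/r = $29,571.12


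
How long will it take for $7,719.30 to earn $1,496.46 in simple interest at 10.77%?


Rearrange the simple interest formula for t:
I = P × r × t  ⇒  t = I / (P × r)
t = $1,496.46 / ($7,719.30 × 0.1077)
t = 1.8

t = I/(P×r) = 1.8 years


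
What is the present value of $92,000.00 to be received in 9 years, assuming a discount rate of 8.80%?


Present value formula: PV = FV / (1 + r)^t
PV = $92,000.00 / (1 + 0.088)^9
PV = $92,000.00 / 2.136289
PV = $43,065.33

PV = FV / (1 + r)^t = $43,065.33


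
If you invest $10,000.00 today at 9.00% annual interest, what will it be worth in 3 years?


Future value formula: FV = PV × (1 + r)^t
FV = $10,000.00 × (1 + 0.09)^3
FV = $10,000.00 × 1.295029
FV = $12,950.29

FV = PV × (1 + r)^t = $12,950.29


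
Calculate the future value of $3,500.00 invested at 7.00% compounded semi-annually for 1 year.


Compound interest formula: A = P(1 + r/n)^(nt)
A = $3,500.00 × (1 + 0.07/2)^(2 × 1)
Growth factor: (1 + 0.07/2)^2 = 1.071225
A = $3,500.00 × 1.071225
A = $3,749.29

A = P(1 + r/n)^(nt) = $3,749.29


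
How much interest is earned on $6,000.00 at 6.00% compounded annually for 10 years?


Compound interest earned = final amount − principal.
A = P(1 + r/n)^(nt) = $6,000.00 × (1 + 0.06/1)^(1 × 10) = $10,745.09
Interest = A − P = $10,745.09 − $6,000.00 = $4,745.09

Interest = A - P = $4,745.09


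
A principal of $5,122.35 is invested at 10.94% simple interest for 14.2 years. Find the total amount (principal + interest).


Total amount formula: A = P(1 + rt) = P + P·r·t
Interest: I = P × r × t = $5,122.35 × 0.1094 × 14.2 = $7,957.47
A = P + I = $5,122.35 + $7,957.47 = $13,079.82

A = P + I = P(1 + rt) = $13,079.82


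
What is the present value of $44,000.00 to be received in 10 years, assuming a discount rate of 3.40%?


Present value formula: PV = FV / (1 + r)^t
PV = $44,000.00 / (1 + 0.034)^10
PV = $44,000.00 / 1.397029
PV = $31,495.41

PV = FV / (1 + r)^t = $31,495.41


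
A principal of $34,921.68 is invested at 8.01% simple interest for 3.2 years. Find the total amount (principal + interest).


Total amount formula: A = P(1 + rt) = P + P·r·t
Interest: I = P × r × t = $34,921.68 × 0.0801 × 3.2 = $8,951.13
A = P + I = $34,921.68 + $8,951.13 = $43,872.81

A = P + I = P(1 + rt) = $43,872.81


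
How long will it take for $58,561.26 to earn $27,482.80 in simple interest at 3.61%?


Rearrange the simple interest formula for t:
I = P × r × t  ⇒  t = I / (P × r)
t = $27,482.80 / ($58,561.26 × 0.0361)
t = 13

t = I/(P×r) = 13 years


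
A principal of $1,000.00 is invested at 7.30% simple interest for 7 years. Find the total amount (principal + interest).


Total amount formula: A = P(1 + rt) = P + P·r·t
Interest: I = P × r × t = $1,000.00 × 0.073 × 7 = $511.00
A = P + I = $1,000.00 + $511.00 = $1,511.00

A = P + I = P(1 + rt) = $1,511.00


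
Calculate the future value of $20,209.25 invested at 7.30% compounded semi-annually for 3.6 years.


Compound interest formula: A = P(1 + r/n)^(nt)
A = $20,209.25 × (1 + 0.073/2)^(2 × 3.6)
Growth factor: (1 + 0.073/2)^7.2 = 1.294491
A = $20,209.25 × 1.294491
A = $26,160.69

A = P(1 + r/n)^(nt) = $26,160.69


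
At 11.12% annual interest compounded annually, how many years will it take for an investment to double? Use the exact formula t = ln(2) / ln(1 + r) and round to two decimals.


Doubling condition: (1 + r)^t = 2
Take ln of both sides: t × ln(1 + r) = ln(2)
t = ln(2) / ln(1 + r)
t = 0.693147 / 0.105441
t = 6.57

t = ln(2) / ln(1 + r) = 6.57 years


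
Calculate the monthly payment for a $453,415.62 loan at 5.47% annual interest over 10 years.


Loan payment formula: PMT = PV × r / (1 − (1 + r)^(−n))
Monthly rate r = 0.0547/12 ≈ 0.00455833, n = 120 months
Denominator: 1 − (1 + 0.0547/12)^(−120) = 0.420597
PMT = $453,415.62 × (0.0547/12) / 0.420597
PMT = $4,914.01 per month

PMT = PV × r / (1-(1+r)^(-n)) = $4,914.01/month


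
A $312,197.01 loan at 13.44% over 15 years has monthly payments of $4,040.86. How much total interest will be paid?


Total paid over the life of the loan = PMT × n.
Total paid = $4,040.86 × 180 = $727,354.80
Total interest = total paid − principal = $727,354.80 − $312,197.01 = $415,157.79

Total interest = (PMT × n) - PV = $415,157.79


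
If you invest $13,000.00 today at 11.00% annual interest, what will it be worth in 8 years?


Future value formula: FV = PV × (1 + r)^t
FV = $13,000.00 × (1 + 0.11)^8
FV = $13,000.00 × 2.304538
FV = $29,958.99

FV = PV × (1 + r)^t = $29,958.99


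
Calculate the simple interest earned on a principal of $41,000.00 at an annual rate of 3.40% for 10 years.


Simple interest formula: I = P × r × t
I = $41,000.00 × 0.034 × 10
I = $13,940.00

I = P × r × t = $13,940.00


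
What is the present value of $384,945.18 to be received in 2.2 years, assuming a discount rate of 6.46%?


Present value formula: PV = FV / (1 + r)^t
PV = $384,945.18 / (1 + 0.0646)^2.2
PV = $384,945.18 / 1.147652
PV = $335,419.78

PV = FV / (1 + r)^t = $335,419.78


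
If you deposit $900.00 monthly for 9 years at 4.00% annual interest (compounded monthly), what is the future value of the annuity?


Future value of an ordinary annuity: FV = PMT × ((1 + r)^n − 1) / r
Monthly rate r = 0.04/12 ≈ 0.00333333, n = 108
FV = $900.00 × ((1 + 0.04/12)^108 − 1) / (0.04/12)
FV = $900.00 × 129.741474
FV = $116,767.33

FV = PMT × ((1+r)^n - 1)/r = $116,767.33


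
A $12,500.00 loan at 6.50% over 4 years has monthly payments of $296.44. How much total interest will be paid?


Total paid over the life of the loan = PMT × n.
Total paid = $296.44 × 48 = $14,229.12
Total interest = total paid − principal = $14,229.12 − $12,500.00 = $1,729.12

Total interest = (PMT × n) - PV = $1,729.12


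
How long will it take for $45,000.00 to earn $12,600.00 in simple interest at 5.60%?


Rearrange the simple interest formula for t:
I = P × r × t  ⇒  t = I / (P × r)
t = $12,600.00 / ($45,000.00 × 0.056)
t = 5

t = I/(P×r) = 5 years


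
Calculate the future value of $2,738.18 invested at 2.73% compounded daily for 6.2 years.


Compound interest formula: A = P(1 + r/n)^(nt)
A = $2,738.18 × (1 + 0.0273/365)^(365 × 6.2)
Growth factor: (1 + 0.0273/365)^2263 = 1.184421
A = $2,738.18 × 1.184421
A = $3,243.16

A = P(1 + r/n)^(nt) = $3,243.16


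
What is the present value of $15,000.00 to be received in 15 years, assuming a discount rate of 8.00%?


Present value formula: PV = FV / (1 + r)^t
PV = $15,000.00 / (1 + 0.08)^15
PV = $15,000.00 / 3.172169
PV = $4,728.63

PV = FV / (1 + r)^t = $4,728.63
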